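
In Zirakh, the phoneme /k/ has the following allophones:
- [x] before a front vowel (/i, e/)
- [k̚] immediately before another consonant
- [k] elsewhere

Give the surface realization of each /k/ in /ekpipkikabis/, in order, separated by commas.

[k̚], [x], [k]

Occurrence 1 (position 2): immediately before another consonant → [k̚].
Occurrence 2 (position 6): before a front vowel (/i, e/) → [x].
Occurrence 3 (position 8): no conditioning environment matches → elsewhere allophone [k].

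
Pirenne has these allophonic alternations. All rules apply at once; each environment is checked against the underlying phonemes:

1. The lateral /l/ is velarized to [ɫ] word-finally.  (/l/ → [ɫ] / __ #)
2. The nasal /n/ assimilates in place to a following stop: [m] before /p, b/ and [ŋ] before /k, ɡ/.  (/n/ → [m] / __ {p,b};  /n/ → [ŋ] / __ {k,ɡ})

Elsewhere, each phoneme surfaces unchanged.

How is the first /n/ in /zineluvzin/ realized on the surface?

[n]

/n/ (between /i/ and /e/) is in the target of rule 2 but the environment (before a labial or velar stop) is not met → [n].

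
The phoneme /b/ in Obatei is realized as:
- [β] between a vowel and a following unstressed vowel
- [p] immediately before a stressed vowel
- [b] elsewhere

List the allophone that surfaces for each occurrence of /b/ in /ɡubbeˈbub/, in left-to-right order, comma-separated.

[b], [b], [p], [b]

Occurrence 1 (position 3): no conditioning environment matches → elsewhere allophone [b].
Occurrence 2 (position 4): no conditioning environment matches → elsewhere allophone [b].
Occurrence 3 (position 6): immediately before a stressed vowel → [p].
Occurrence 4 (position 8): no conditioning environment matches → elsewhere allophone [b].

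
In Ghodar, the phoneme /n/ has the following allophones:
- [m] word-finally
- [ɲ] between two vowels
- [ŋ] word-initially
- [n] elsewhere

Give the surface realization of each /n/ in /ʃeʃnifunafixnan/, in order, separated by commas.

Occurrence 1 (position 4): no conditioning environment matches → elsewhere allophone [n].
Occurrence 2 (position 8): between two vowels → [ɲ].
Occurrence 3 (position 13): no conditioning environment matches → elsewhere allophone [n].
Occurrence 4 (position 15): word-finally → [m].

[n], [ɲ], [n], [m]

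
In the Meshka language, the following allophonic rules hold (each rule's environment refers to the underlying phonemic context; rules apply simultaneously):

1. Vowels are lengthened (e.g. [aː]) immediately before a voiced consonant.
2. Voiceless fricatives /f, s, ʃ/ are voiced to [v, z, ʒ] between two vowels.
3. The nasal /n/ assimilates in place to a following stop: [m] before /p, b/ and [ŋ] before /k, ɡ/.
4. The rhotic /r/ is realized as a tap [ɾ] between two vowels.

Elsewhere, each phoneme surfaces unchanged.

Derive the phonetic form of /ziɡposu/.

/i/ (between /z/ and /ɡ/): before a voiced consonant, so rule 1 applies → [iː].
/o/ (between /p/ and /s/) is in the target of rule 1 but the environment (before a voiced consonant) is not met → [o].
/s/ (between /o/ and /u/): between two vowels, so rule 2 applies → [z].
/u/ (word-final): rule 1 targets it, but not before a voiced consonant → unchanged [u].

[ziːɡpozu]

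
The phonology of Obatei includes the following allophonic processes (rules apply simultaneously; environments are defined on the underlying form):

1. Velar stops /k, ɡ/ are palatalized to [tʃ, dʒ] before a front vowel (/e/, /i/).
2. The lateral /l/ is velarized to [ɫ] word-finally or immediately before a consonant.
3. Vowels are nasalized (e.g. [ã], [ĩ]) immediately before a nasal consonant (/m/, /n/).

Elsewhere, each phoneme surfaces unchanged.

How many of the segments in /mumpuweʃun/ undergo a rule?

2

Segments that undergo a rule: /u/ → [ũ] (rule 3); /u/ → [ũ] (rule 3).
All other segments surface unchanged.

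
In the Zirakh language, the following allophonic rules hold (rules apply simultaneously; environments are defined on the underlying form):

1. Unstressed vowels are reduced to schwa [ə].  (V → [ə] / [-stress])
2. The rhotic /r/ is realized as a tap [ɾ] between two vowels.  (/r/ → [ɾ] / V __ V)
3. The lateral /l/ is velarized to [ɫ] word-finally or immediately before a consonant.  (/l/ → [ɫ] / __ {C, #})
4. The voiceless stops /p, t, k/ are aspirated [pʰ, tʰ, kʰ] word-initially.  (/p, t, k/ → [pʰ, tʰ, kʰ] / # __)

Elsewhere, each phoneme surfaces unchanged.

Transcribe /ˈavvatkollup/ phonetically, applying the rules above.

[ˈavvətkəɫləp]

/a/ (word-initial) fails the environment for rule 1, so it stays [a].
/a/ (between /v/ and /t/) occurs in an unstressed syllable → [ə] by rule 1.
/t/ — between /a/ and /k/; rule 4 does not apply here → [t].
/k/ (between /t/ and /o/): rule 4 targets it, but not word-initially → unchanged [k].
Rule 1 applies to /o/ (between /k/ and /l/: in an unstressed syllable) → [ə].
/l/ (between /o/ and /l/) occurs word-finally or immediately before a consonant → [ɫ] by rule 3.
/l/ (between /l/ and /u/) fails the environment for rule 3, so it stays [l].
/u/ meets the environment for rule 1 (in an unstressed syllable) → [ə].
/p/ (word-final) fails the environment for rule 4, so it stays [p].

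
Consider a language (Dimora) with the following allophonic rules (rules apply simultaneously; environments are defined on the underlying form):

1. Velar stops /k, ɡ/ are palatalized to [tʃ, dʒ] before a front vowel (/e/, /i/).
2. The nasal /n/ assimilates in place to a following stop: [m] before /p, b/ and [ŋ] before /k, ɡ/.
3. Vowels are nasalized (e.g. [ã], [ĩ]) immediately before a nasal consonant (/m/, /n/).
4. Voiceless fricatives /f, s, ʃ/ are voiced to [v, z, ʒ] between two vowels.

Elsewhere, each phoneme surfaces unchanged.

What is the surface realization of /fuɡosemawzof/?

[fuɡozẽmawzof]

/f/ (word-initial) is in the target of rule 4 but the environment (between two vowels) is not met → [f].
/u/ — between /f/ and /ɡ/; rule 3 does not apply here → [u].
/ɡ/ — between /u/ and /o/; rule 1 does not apply here → [ɡ].
/o/ (between /ɡ/ and /s/) fails the environment for rule 3, so it stays [o].
/s/ (between /o/ and /e/): between two vowels, so rule 4 applies → [z].
Rule 3 applies to /e/ (between /s/ and /m/: before a nasal consonant) → [ẽ].
/m/ stays [m].
/a/ (between /m/ and /w/) fails the environment for rule 3, so it stays [a].
/w/ stays [w].
/z/ (between /w/ and /o/) is unaffected → [z].
/o/ (between /z/ and /f/): rule 3 targets it, but not before a nasal consonant → unchanged [o].
/f/ (word-final): rule 4 targets it, but not between two vowels → unchanged [f].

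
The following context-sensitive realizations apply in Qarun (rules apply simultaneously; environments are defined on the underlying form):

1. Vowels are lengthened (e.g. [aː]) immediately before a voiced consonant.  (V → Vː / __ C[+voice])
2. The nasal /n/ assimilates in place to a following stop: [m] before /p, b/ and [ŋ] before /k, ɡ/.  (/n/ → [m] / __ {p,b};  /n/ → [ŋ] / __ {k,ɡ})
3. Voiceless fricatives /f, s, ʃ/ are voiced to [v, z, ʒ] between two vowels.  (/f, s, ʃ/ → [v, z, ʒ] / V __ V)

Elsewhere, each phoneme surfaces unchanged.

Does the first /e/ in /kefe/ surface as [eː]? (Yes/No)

/e/ (between /k/ and /f/) is in the target of rule 1 but the environment (before a voiced consonant) is not met → [e].
The actual realization is [e], not [eː].

No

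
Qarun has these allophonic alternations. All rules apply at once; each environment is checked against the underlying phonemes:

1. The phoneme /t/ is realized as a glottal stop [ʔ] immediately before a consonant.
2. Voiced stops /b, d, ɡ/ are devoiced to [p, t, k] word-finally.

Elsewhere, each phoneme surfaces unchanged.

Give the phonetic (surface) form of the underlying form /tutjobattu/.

[tuʔjobaʔtu]

/t/ (word-initial) fails the environment for rule 1, so it stays [t].
/u/ stays [u].
/t/ (between /u/ and /j/): immediately before a consonant, so rule 1 applies → [ʔ].
/j/ stays [j].
/o/ (between /j/ and /b/): no rule targets it → [o].
/b/ — between /o/ and /a/; rule 2 does not apply here → [b].
/a/ stays [a].
/t/ (between /a/ and /t/) occurs immediately before a consonant → [ʔ] by rule 1.
/t/ — between /t/ and /u/; rule 1 does not apply here → [t].
/u/ (word-final) is unaffected → [u].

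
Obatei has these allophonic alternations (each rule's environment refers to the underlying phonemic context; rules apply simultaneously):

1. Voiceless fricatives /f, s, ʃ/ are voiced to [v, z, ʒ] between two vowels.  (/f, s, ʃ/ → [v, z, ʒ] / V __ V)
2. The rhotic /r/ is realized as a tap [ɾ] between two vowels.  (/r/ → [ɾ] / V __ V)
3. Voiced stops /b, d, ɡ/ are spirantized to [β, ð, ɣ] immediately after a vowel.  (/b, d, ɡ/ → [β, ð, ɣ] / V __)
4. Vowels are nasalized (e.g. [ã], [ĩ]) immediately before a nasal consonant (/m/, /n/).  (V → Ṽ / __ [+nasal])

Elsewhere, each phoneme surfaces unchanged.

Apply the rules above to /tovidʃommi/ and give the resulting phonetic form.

/t/ — not in any rule's target class → [t].
/o/ — between /t/ and /v/; rule 4 does not apply here → [o].
/v/ stays [v].
/i/ (between /v/ and /d/): rule 4 targets it, but not before a nasal consonant → unchanged [i].
/d/ — between /i/ and /ʃ/, immediately after a vowel — surfaces as [ð] (rule 3).
/ʃ/ (between /d/ and /o/) fails the environment for rule 1, so it stays [ʃ].
/o/ (between /ʃ/ and /m/): before a nasal consonant, so rule 4 applies → [õ].
/m/ (between /o/ and /m/) is unaffected → [m].
/m/ — not in any rule's target class → [m].
/i/ (word-final) fails the environment for rule 4, so it stays [i].

[toviðʃõmmi]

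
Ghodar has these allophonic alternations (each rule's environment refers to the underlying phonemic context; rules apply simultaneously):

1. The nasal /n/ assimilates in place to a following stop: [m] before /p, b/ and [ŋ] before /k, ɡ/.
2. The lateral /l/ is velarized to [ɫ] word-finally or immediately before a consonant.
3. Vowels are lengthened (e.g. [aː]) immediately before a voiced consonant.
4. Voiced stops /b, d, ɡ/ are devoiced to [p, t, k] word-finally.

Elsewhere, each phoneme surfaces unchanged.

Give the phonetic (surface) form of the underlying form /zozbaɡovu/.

/z/ (word-initial): no rule targets it → [z].
/o/ — between /z/ and /z/, before a voiced consonant — surfaces as [oː] (rule 3).
/z/ — not in any rule's target class → [z].
/b/ (between /z/ and /a/) fails the environment for rule 4, so it stays [b].
/a/ (between /b/ and /ɡ/) occurs before a voiced consonant → [aː] by rule 3.
/ɡ/ (between /a/ and /o/): rule 4 targets it, but not word-finally → unchanged [ɡ].
/o/ (between /ɡ/ and /v/): before a voiced consonant, so rule 3 applies → [oː].
/v/ (between /o/ and /u/): no rule targets it → [v].
/u/ (word-final) fails the environment for rule 3, so it stays [u].

[zoːzbaːɡoːvu]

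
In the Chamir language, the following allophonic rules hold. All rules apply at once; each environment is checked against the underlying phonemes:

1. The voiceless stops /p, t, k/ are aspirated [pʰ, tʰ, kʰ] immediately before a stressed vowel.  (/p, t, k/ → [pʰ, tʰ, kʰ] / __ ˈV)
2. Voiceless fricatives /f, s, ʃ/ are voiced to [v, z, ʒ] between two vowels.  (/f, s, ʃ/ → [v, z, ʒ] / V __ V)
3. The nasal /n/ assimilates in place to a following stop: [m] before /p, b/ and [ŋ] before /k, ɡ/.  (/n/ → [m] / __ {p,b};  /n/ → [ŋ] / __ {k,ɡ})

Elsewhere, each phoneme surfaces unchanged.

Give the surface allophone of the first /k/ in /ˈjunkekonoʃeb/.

[k]

/k/ (between /n/ and /e/): rule 1 targets it, but not immediately before a stressed vowel → unchanged [k].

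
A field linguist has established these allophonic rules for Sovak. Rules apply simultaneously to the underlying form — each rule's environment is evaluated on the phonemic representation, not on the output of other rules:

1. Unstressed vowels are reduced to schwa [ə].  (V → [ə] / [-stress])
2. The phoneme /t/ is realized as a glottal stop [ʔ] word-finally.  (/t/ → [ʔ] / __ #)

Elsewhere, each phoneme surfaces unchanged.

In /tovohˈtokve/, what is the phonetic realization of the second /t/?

/t/ (between /h/ and /o/) is in the target of rule 2 but the environment (word-finally) is not met → [t].

[t]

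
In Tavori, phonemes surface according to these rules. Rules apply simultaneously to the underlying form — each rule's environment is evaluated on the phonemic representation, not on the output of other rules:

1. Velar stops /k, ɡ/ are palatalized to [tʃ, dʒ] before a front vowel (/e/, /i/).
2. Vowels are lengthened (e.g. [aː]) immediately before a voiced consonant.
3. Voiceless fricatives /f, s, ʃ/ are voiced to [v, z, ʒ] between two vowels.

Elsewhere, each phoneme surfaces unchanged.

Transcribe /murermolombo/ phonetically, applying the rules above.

/m/ (word-initial) is unaffected → [m].
/u/ (between /m/ and /r/): before a voiced consonant, so rule 2 applies → [uː].
/r/ (between /u/ and /e/) is unaffected → [r].
/e/ — between /r/ and /r/, before a voiced consonant — surfaces as [eː] (rule 2).
/r/ (between /e/ and /m/) is unaffected → [r].
/m/ — not in any rule's target class → [m].
/o/ meets the environment for rule 2 (before a voiced consonant) → [oː].
/l/ (between /o/ and /o/): no rule targets it → [l].
/o/ (between /l/ and /m/): before a voiced consonant, so rule 2 applies → [oː].
/m/ (between /o/ and /b/): no rule targets it → [m].
/b/ stays [b].
/o/ (word-final) fails the environment for rule 2, so it stays [o].

[muːreːrmoːloːmbo]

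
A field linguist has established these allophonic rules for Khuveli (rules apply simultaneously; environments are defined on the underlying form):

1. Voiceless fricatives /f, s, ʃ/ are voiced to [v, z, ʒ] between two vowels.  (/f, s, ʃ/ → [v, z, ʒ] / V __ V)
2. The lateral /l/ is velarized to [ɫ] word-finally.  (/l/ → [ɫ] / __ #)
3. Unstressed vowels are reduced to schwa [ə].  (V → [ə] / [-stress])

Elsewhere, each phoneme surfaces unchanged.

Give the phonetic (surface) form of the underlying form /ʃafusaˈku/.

/ʃ/ (word-initial) fails the environment for rule 1, so it stays [ʃ].
/a/ meets the environment for rule 3 (in an unstressed syllable) → [ə].
/f/ (between /a/ and /u/) occurs between two vowels → [v] by rule 1.
/u/ — between /f/ and /s/, in an unstressed syllable — surfaces as [ə] (rule 3).
/s/ meets the environment for rule 1 (between two vowels) → [z].
/a/ — between /s/ and /k/, in an unstressed syllable — surfaces as [ə] (rule 3).
/k/ (between /a/ and /u/) is unaffected → [k].
/u/ (word-final) fails the environment for rule 3, so it stays [u].

[ʃəvəzəˈku]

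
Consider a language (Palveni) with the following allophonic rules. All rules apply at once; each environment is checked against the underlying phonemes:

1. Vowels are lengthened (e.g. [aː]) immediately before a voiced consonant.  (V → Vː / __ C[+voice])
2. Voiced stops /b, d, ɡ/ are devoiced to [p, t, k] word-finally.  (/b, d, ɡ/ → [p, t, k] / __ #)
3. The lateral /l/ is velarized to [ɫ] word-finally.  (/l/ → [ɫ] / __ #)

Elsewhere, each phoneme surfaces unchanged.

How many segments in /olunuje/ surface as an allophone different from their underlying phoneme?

3

Segments that undergo a rule: /o/ → [oː] (rule 1); /u/ → [uː] (rule 1); /u/ → [uː] (rule 1).
All other segments surface unchanged.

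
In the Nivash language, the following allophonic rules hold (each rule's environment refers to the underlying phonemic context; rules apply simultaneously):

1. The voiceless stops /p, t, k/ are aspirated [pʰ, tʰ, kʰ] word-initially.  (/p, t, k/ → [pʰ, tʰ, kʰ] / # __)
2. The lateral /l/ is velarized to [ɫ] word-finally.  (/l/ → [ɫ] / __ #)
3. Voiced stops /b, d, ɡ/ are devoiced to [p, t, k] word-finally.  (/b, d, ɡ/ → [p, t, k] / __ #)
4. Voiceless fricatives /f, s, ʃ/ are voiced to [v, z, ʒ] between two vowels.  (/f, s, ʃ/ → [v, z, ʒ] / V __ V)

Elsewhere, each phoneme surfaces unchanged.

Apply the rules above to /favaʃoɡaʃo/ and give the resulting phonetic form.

/f/ (word-initial) is in the target of rule 4 but the environment (between two vowels) is not met → [f].
/ʃ/ meets the environment for rule 4 (between two vowels) → [ʒ].
/ɡ/ (between /o/ and /a/) fails the environment for rule 3, so it stays [ɡ].
/ʃ/ (between /a/ and /o/) occurs between two vowels → [ʒ] by rule 4.

[favaʒoɡaʒo]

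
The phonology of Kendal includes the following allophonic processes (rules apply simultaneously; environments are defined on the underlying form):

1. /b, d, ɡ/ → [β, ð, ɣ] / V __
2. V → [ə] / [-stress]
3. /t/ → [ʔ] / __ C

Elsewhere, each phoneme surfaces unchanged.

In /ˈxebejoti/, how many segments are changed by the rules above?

Segments that undergo a rule: /b/ → [β] (rule 1); /e/ → [ə] (rule 2); /o/ → [ə] (rule 2); /i/ → [ə] (rule 2).
All other segments surface unchanged.

4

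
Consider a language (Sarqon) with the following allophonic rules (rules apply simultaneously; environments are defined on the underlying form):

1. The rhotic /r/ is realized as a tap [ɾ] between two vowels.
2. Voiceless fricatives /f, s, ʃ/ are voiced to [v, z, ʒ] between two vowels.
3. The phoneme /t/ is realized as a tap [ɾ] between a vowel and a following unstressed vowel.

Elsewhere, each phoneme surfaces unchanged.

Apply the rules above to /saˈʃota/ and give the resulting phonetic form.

/s/ (word-initial) fails the environment for rule 2, so it stays [s].
/a/ (between /s/ and /ʃ/): no rule targets it → [a].
/ʃ/ (between /a/ and /o/) occurs between two vowels → [ʒ] by rule 2.
/o/ (between /ʃ/ and /t/): no rule targets it → [o].
/t/ (between /o/ and /a/) occurs between a vowel and a following unstressed vowel → [ɾ] by rule 3.
/a/ — not in any rule's target class → [a].

[saˈʒoɾa]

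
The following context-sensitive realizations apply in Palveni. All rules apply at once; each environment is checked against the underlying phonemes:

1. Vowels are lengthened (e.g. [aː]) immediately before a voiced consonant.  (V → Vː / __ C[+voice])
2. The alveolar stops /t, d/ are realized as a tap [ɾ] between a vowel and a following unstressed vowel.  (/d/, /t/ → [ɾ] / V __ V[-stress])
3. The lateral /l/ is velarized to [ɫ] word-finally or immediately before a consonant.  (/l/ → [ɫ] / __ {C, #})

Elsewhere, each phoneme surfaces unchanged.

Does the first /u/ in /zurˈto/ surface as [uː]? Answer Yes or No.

Yes

/u/ (between /z/ and /r/) occurs before a voiced consonant → [uː] by rule 1.
The actual realization is [uː], which matches [uː].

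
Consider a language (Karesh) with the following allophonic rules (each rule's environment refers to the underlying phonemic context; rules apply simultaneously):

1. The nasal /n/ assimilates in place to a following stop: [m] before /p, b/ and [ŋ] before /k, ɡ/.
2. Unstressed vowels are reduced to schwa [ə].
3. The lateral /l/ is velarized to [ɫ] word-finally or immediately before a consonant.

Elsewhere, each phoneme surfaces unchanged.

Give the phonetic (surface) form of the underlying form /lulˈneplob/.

/l/ (word-initial) fails the environment for rule 3, so it stays [l].
/u/ — between /l/ and /l/, in an unstressed syllable — surfaces as [ə] (rule 2).
/l/ meets the environment for rule 3 (word-finally or immediately before a consonant) → [ɫ].
/n/ (between /l/ and /e/) fails the environment for rule 1, so it stays [n].
/e/ — between /n/ and /p/; rule 2 does not apply here → [e].
/p/ — not in any rule's target class → [p].
/l/ (between /p/ and /o/) fails the environment for rule 3, so it stays [l].
/o/ (between /l/ and /b/) occurs in an unstressed syllable → [ə] by rule 2.
/b/ (word-final): no rule targets it → [b].

[ləɫˈnepləb]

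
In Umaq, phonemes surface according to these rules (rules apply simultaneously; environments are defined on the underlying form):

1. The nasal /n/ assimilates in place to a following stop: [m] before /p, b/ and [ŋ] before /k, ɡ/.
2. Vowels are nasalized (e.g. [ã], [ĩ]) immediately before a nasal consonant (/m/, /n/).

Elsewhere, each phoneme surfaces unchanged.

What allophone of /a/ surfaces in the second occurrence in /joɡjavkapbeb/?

[a]

/a/ (between /k/ and /p/) fails the environment for rule 2, so it stays [a].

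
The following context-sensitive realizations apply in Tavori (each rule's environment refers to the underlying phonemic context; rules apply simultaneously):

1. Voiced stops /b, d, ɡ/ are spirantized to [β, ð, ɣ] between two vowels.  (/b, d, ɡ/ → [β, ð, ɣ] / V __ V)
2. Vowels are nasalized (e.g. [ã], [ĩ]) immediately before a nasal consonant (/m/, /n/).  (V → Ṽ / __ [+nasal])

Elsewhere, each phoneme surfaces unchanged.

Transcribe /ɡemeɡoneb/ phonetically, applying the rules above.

/ɡ/ — word-initial; rule 1 does not apply here → [ɡ].
/e/ meets the environment for rule 2 (before a nasal consonant) → [ẽ].
/m/ (between /e/ and /e/) is unaffected → [m].
/e/ — between /m/ and /ɡ/; rule 2 does not apply here → [e].
Rule 1 applies to /ɡ/ (between /e/ and /o/: between two vowels) → [ɣ].
/o/ (between /ɡ/ and /n/) occurs before a nasal consonant → [õ] by rule 2.
/n/ stays [n].
/e/ (between /n/ and /b/) is in the target of rule 2 but the environment (before a nasal consonant) is not met → [e].
/b/ (word-final) is in the target of rule 1 but the environment (between two vowels) is not met → [b].

[ɡẽmeɣõneb]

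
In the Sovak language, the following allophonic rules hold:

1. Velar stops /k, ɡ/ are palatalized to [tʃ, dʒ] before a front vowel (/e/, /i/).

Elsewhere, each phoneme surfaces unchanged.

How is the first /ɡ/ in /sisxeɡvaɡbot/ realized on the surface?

[ɡ]

/ɡ/ (between /e/ and /v/) fails the environment for rule 1, so it stays [ɡ].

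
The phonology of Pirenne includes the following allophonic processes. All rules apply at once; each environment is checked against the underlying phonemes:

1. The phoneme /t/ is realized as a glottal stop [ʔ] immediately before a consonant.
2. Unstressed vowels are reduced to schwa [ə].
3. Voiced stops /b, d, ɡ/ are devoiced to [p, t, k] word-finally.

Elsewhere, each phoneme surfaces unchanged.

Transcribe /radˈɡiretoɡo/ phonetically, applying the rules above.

/r/ (word-initial) is unaffected → [r].
/a/ — between /r/ and /d/, in an unstressed syllable — surfaces as [ə] (rule 2).
/d/ — between /a/ and /ɡ/; rule 3 does not apply here → [d].
/ɡ/ (between /d/ and /i/) fails the environment for rule 3, so it stays [ɡ].
/i/ (between /ɡ/ and /r/) is in the target of rule 2 but the environment (in an unstressed syllable) is not met → [i].
/r/ — not in any rule's target class → [r].
/e/ meets the environment for rule 2 (in an unstressed syllable) → [ə].
/t/ (between /e/ and /o/) fails the environment for rule 1, so it stays [t].
Rule 2 applies to /o/ (between /t/ and /ɡ/: in an unstressed syllable) → [ə].
/ɡ/ (between /o/ and /o/): rule 3 targets it, but not word-finally → unchanged [ɡ].
/o/ — word-final, in an unstressed syllable — surfaces as [ə] (rule 2).

[rədˈɡirətəɡə]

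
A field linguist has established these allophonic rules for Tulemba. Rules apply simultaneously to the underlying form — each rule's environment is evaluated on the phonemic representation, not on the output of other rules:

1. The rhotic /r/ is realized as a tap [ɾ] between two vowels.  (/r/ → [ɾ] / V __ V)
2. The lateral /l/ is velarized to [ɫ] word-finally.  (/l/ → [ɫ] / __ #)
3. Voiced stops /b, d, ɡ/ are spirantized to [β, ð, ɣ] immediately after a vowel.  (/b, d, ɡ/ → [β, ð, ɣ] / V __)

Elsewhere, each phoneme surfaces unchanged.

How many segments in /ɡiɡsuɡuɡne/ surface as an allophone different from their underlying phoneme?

3

Segments that undergo a rule: /ɡ/ → [ɣ] (rule 3); /ɡ/ → [ɣ] (rule 3); /ɡ/ → [ɣ] (rule 3).
All other segments surface unchanged.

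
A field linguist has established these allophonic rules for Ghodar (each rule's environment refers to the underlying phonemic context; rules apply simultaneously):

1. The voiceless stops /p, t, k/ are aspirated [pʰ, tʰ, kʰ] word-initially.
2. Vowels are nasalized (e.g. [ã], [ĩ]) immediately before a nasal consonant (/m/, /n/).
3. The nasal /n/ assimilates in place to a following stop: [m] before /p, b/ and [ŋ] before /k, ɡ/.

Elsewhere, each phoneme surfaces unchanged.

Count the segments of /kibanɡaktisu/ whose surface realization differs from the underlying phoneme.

3

Segments that undergo a rule: /k/ → [kʰ] (rule 1); /a/ → [ã] (rule 2); /n/ → [ŋ] (rule 3).
All other segments surface unchanged.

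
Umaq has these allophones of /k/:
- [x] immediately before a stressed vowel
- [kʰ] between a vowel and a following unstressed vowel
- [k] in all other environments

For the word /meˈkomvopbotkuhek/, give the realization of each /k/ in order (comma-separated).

Occurrence 1 (position 3): immediately before a stressed vowel → [x].
Occurrence 2 (position 12): no conditioning environment matches → elsewhere allophone [k].
Occurrence 3 (position 16): no conditioning environment matches → elsewhere allophone [k].

[x], [k], [k]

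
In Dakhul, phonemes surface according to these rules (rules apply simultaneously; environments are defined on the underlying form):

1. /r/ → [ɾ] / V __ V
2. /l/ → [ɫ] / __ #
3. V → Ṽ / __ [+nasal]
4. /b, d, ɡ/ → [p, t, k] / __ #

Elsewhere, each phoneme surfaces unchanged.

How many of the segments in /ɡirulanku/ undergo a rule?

2

Segments that undergo a rule: /r/ → [ɾ] (rule 1); /a/ → [ã] (rule 3).
All other segments surface unchanged.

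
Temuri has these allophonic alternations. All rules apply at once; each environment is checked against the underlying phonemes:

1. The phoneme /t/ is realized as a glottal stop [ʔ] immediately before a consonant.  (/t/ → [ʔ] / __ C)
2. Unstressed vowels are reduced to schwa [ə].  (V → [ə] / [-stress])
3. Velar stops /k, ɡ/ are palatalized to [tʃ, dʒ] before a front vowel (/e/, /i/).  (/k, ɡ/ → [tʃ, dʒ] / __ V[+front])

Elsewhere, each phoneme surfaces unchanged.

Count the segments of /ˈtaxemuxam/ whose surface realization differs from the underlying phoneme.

Segments that undergo a rule: /e/ → [ə] (rule 2); /u/ → [ə] (rule 2); /a/ → [ə] (rule 2).
All other segments surface unchanged.

3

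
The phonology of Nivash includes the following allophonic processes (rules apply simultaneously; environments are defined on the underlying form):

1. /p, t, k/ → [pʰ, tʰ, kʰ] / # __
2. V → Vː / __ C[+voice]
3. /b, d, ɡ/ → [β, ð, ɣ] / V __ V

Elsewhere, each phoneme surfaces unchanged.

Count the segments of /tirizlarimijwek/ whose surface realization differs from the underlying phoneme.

Segments that undergo a rule: /t/ → [tʰ] (rule 1); /i/ → [iː] (rule 2); /i/ → [iː] (rule 2); /a/ → [aː] (rule 2); /i/ → [iː] (rule 2); /i/ → [iː] (rule 2).
All other segments surface unchanged.

6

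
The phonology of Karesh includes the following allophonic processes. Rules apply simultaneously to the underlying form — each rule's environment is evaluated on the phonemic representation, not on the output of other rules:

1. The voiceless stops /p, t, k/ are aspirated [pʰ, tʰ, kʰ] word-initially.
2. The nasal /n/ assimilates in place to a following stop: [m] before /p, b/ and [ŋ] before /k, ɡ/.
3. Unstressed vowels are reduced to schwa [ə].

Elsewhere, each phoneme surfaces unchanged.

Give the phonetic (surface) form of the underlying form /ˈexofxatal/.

/e/ (word-initial): rule 3 targets it, but not in an unstressed syllable → unchanged [e].
/x/ — not in any rule's target class → [x].
/o/ — between /x/ and /f/, in an unstressed syllable — surfaces as [ə] (rule 3).
/f/ stays [f].
/x/ (between /f/ and /a/): no rule targets it → [x].
/a/ meets the environment for rule 3 (in an unstressed syllable) → [ə].
/t/ (between /a/ and /a/) fails the environment for rule 1, so it stays [t].
/a/ (between /t/ and /l/) occurs in an unstressed syllable → [ə] by rule 3.
/l/ stays [l].

[ˈexəfxətəl]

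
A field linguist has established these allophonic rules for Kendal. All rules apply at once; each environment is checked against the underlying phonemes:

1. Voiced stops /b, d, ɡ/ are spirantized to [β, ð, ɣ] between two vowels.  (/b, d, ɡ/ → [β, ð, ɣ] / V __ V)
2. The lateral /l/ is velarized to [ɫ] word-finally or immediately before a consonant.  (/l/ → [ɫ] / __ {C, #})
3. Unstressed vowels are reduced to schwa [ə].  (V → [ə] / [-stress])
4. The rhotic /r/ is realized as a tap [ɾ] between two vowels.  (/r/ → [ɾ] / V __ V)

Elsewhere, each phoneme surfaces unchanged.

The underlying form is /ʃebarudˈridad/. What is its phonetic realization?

[ʃəβəɾədˈriðəd]

/e/ (between /ʃ/ and /b/): in an unstressed syllable, so rule 3 applies → [ə].
/b/ (between /e/ and /a/): between two vowels, so rule 1 applies → [β].
/a/ (between /b/ and /r/): in an unstressed syllable, so rule 3 applies → [ə].
/r/ — between /a/ and /u/, between two vowels — surfaces as [ɾ] (rule 4).
/u/ (between /r/ and /d/): in an unstressed syllable, so rule 3 applies → [ə].
/d/ (between /u/ and /r/) fails the environment for rule 1, so it stays [d].
/r/ (between /d/ and /i/) fails the environment for rule 4, so it stays [r].
/i/ (between /r/ and /d/): rule 3 targets it, but not in an unstressed syllable → unchanged [i].
/d/ (between /i/ and /a/): between two vowels, so rule 1 applies → [ð].
Rule 3 applies to /a/ (between /d/ and /d/: in an unstressed syllable) → [ə].
/d/ (word-final) is in the target of rule 1 but the environment (between two vowels) is not met → [d].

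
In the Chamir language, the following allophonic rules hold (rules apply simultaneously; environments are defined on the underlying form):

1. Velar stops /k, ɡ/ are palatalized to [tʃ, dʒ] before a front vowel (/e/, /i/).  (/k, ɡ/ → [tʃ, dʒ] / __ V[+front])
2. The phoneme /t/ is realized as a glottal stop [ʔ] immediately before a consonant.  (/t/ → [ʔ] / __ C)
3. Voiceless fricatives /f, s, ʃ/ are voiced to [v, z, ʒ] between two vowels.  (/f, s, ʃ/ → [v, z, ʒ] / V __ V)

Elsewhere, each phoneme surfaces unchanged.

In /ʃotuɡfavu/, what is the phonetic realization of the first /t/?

[t]

/t/ (between /o/ and /u/): rule 2 targets it, but not immediately before a consonant → unchanged [t].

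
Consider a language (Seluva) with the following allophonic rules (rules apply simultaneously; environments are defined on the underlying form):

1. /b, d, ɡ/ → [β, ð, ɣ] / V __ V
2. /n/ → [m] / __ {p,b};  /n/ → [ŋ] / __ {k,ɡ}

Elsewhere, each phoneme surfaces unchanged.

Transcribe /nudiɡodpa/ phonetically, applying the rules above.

/n/ — word-initial; rule 2 does not apply here → [n].
Rule 1 applies to /d/ (between /u/ and /i/: between two vowels) → [ð].
/ɡ/ (between /i/ and /o/): between two vowels, so rule 1 applies → [ɣ].
/d/ (between /o/ and /p/) is in the target of rule 1 but the environment (between two vowels) is not met → [d].

[nuðiɣodpa]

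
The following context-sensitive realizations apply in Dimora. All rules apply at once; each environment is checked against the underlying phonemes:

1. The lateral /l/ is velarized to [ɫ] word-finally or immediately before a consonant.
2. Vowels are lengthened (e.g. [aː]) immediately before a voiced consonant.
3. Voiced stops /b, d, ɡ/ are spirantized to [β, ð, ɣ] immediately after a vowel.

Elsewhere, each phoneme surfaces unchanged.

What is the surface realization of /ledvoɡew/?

/l/ (word-initial) fails the environment for rule 1, so it stays [l].
/e/ — between /l/ and /d/, before a voiced consonant — surfaces as [eː] (rule 2).
Rule 3 applies to /d/ (between /e/ and /v/: immediately after a vowel) → [ð].
/v/ stays [v].
Rule 2 applies to /o/ (between /v/ and /ɡ/: before a voiced consonant) → [oː].
/ɡ/ (between /o/ and /e/) occurs immediately after a vowel → [ɣ] by rule 3.
/e/ (between /ɡ/ and /w/) occurs before a voiced consonant → [eː] by rule 2.
/w/ stays [w].

[leːðvoːɣeːw]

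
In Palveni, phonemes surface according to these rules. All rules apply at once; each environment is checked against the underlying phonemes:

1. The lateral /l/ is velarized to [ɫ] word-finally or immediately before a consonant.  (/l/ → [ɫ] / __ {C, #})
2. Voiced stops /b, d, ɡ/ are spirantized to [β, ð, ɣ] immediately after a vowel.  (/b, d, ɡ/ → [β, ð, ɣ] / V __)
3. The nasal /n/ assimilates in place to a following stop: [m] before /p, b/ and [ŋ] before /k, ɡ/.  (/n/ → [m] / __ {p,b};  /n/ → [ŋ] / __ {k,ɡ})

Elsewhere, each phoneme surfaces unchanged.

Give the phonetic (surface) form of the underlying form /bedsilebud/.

/b/ (word-initial) is in the target of rule 2 but the environment (immediately after a vowel) is not met → [b].
/e/ (between /b/ and /d/): no rule targets it → [e].
/d/ — between /e/ and /s/, immediately after a vowel — surfaces as [ð] (rule 2).
/s/ — not in any rule's target class → [s].
/i/ stays [i].
/l/ (between /i/ and /e/) is in the target of rule 1 but the environment (word-finally or immediately before a consonant) is not met → [l].
/e/ (between /l/ and /b/): no rule targets it → [e].
Rule 2 applies to /b/ (between /e/ and /u/: immediately after a vowel) → [β].
/u/ — not in any rule's target class → [u].
/d/ (word-final): immediately after a vowel, so rule 2 applies → [ð].

[beðsileβuð]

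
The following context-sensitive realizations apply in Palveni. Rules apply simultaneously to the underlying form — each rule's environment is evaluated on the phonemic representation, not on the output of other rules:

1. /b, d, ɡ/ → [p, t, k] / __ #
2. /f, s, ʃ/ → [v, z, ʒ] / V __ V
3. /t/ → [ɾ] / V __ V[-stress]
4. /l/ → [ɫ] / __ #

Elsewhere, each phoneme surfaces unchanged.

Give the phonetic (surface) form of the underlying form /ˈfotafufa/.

[ˈfoɾavuva]

/f/ (word-initial): rule 2 targets it, but not between two vowels → unchanged [f].
/t/ meets the environment for rule 3 (between a vowel and a following unstressed vowel) → [ɾ].
/f/ (between /a/ and /u/) occurs between two vowels → [v] by rule 2.
/f/ meets the environment for rule 2 (between two vowels) → [v].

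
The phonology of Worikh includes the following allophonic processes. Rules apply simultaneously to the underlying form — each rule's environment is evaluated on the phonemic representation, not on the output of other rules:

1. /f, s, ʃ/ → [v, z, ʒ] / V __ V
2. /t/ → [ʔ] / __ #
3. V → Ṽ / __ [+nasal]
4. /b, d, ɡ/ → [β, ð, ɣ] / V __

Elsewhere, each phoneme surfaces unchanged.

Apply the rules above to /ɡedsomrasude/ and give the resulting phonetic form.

[ɡeðsõmrazuðe]

/ɡ/ (word-initial) fails the environment for rule 4, so it stays [ɡ].
/e/ (between /ɡ/ and /d/) is in the target of rule 3 but the environment (before a nasal consonant) is not met → [e].
/d/ — between /e/ and /s/, immediately after a vowel — surfaces as [ð] (rule 4).
/s/ (between /d/ and /o/): rule 1 targets it, but not between two vowels → unchanged [s].
/o/ meets the environment for rule 3 (before a nasal consonant) → [õ].
/a/ (between /r/ and /s/): rule 3 targets it, but not before a nasal consonant → unchanged [a].
/s/ meets the environment for rule 1 (between two vowels) → [z].
/u/ (between /s/ and /d/) fails the environment for rule 3, so it stays [u].
Rule 4 applies to /d/ (between /u/ and /e/: immediately after a vowel) → [ð].
/e/ — word-final; rule 3 does not apply here → [e].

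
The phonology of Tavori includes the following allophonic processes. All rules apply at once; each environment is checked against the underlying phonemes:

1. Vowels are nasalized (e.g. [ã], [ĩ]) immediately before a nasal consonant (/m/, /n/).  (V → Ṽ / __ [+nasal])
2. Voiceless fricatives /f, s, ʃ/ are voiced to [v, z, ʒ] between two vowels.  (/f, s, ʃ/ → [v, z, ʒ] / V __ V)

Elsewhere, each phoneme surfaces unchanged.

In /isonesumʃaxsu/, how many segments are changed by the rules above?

Segments that undergo a rule: /s/ → [z] (rule 2); /o/ → [õ] (rule 1); /s/ → [z] (rule 2); /u/ → [ũ] (rule 1).
All other segments surface unchanged.

4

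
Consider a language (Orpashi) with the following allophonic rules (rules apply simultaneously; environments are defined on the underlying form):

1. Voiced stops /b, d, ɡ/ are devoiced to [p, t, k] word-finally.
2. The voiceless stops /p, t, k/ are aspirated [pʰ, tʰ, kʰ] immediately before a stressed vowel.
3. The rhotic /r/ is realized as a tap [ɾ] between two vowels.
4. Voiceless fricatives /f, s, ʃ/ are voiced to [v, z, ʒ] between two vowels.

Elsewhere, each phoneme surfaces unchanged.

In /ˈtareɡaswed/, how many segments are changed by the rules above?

Segments that undergo a rule: /t/ → [tʰ] (rule 2); /r/ → [ɾ] (rule 3); /d/ → [t] (rule 1).
All other segments surface unchanged.

3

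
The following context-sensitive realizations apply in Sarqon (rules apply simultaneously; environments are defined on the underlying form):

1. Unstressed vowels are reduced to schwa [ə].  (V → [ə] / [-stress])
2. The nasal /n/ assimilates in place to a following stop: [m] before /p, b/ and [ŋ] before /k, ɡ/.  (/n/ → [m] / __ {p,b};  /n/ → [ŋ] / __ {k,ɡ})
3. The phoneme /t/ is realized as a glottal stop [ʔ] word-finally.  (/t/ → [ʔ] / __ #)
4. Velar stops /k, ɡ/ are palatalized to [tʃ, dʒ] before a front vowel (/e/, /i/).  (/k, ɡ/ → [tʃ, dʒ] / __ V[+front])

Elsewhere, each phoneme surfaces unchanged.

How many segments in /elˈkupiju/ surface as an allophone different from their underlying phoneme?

Segments that undergo a rule: /e/ → [ə] (rule 1); /i/ → [ə] (rule 1); /u/ → [ə] (rule 1).
All other segments surface unchanged.

3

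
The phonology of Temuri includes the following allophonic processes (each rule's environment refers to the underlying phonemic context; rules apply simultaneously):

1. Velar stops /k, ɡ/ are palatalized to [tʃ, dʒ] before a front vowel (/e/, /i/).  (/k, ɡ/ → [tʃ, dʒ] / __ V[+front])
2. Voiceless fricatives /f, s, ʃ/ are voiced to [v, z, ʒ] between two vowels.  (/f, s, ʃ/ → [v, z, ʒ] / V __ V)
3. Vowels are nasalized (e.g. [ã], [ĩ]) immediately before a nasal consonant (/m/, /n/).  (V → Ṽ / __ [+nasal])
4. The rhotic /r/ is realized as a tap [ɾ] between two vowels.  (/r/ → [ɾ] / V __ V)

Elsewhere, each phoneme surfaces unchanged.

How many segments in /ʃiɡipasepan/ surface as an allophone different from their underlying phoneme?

3

Segments that undergo a rule: /ɡ/ → [dʒ] (rule 1); /s/ → [z] (rule 2); /a/ → [ã] (rule 3).
All other segments surface unchanged.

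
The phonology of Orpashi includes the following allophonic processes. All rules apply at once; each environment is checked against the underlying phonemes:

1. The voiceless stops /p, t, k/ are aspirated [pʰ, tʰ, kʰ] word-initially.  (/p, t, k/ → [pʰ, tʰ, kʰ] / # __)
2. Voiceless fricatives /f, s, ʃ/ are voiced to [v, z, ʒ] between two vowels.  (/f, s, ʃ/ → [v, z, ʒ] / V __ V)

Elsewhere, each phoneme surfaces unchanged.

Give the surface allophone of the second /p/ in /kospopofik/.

[p]

/p/ (between /o/ and /o/) is in the target of rule 1 but the environment (word-initially) is not met → [p].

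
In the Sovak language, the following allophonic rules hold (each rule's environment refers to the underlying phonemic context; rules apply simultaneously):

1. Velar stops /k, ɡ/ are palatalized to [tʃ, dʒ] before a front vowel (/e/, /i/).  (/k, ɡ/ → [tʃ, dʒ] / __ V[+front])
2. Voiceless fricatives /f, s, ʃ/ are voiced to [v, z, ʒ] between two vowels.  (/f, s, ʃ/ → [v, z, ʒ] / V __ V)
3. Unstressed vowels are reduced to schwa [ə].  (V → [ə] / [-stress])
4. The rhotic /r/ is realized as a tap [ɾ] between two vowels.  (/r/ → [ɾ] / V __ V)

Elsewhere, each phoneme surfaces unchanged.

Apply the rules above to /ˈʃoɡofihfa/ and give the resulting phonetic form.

[ˈʃoɡəvəhfə]

/ʃ/ (word-initial) is in the target of rule 2 but the environment (between two vowels) is not met → [ʃ].
/o/ (between /ʃ/ and /ɡ/): rule 3 targets it, but not in an unstressed syllable → unchanged [o].
/ɡ/ — between /o/ and /o/; rule 1 does not apply here → [ɡ].
/o/ (between /ɡ/ and /f/) occurs in an unstressed syllable → [ə] by rule 3.
Rule 2 applies to /f/ (between /o/ and /i/: between two vowels) → [v].
/i/ (between /f/ and /h/) occurs in an unstressed syllable → [ə] by rule 3.
/h/ stays [h].
/f/ (between /h/ and /a/) fails the environment for rule 2, so it stays [f].
/a/ (word-final): in an unstressed syllable, so rule 3 applies → [ə].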